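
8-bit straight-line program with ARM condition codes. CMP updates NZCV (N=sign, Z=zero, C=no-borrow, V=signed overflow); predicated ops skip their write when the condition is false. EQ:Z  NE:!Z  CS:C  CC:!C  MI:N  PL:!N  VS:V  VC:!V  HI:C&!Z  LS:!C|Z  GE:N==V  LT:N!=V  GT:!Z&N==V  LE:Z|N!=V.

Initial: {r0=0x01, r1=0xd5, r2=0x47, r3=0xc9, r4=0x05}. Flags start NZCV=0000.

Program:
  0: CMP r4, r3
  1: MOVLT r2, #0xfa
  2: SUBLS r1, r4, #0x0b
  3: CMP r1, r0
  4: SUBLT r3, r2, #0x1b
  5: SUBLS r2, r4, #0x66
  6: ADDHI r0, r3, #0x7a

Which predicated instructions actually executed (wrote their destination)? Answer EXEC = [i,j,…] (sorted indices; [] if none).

0: ✓ CMP  NZCV=0000
1: · MOVLT
2: ✓ SUBLS  r1←0xfa
3: ✓ CMP  NZCV=1010
4: ✓ SUBLT  r3←0x2c
5: · SUBLS
6: ✓ ADDHI  r0←0xa6

EXEC = [2,4,6]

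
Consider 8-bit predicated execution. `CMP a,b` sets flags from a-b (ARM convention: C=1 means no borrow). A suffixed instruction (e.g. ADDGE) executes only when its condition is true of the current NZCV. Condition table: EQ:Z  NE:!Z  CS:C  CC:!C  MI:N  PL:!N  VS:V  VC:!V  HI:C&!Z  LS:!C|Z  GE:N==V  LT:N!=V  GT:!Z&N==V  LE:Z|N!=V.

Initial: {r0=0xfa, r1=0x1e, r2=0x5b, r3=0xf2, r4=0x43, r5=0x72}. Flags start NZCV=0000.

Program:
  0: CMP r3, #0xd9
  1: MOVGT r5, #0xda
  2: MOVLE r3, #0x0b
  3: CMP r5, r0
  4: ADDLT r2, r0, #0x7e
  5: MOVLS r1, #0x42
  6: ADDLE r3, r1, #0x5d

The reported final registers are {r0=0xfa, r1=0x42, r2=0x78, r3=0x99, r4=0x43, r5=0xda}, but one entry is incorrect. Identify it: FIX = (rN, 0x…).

FIX = (r3, 0x9f)

0: ✓ CMP  NZCV=0010
1: ✓ MOVGT  r5←0xda
2: · MOVLE
3: ✓ CMP  NZCV=1000
4: ✓ ADDLT  r2←0x78
5: ✓ MOVLS  r1←0x42
6: ✓ ADDLE  r3←0x9f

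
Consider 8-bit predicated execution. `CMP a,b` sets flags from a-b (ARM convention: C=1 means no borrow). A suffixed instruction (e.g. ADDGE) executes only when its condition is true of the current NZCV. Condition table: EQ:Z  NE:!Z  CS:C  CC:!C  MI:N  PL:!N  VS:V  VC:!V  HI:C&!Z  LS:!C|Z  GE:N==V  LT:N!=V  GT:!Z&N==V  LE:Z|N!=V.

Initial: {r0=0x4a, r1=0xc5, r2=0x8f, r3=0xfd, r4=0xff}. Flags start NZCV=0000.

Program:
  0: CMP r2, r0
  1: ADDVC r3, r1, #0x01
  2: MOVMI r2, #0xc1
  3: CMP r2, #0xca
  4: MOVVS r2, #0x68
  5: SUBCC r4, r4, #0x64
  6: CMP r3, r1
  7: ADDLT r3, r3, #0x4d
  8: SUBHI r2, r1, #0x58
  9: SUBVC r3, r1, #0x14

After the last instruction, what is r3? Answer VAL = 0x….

0: ✓ CMP  NZCV=0011
1: · ADDVC
2: · MOVMI
3: ✓ CMP  NZCV=1000
4: · MOVVS
5: ✓ SUBCC  r4←0x9b
6: ✓ CMP  NZCV=0010
7: · ADDLT
8: ✓ SUBHI  r2←0x6d
9: ✓ SUBVC  r3←0xb1

VAL = 0xb1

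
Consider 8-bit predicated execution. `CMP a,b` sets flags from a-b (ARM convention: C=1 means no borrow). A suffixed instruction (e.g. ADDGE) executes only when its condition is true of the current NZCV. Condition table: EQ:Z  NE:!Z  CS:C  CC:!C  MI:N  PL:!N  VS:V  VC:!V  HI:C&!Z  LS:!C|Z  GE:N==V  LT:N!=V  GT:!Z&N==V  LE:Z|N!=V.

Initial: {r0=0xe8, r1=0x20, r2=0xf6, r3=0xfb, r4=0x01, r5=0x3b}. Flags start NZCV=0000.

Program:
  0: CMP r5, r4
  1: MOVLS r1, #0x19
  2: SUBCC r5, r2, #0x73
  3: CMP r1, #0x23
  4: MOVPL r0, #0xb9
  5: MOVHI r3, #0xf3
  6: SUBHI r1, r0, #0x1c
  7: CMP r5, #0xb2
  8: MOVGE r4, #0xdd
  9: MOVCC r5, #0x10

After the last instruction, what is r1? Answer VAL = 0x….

[0] flags=0010 → (cmp)
[1] flags=0010 LS?F → skip
[2] flags=0010 CC?F → skip
[3] flags=1000 → (cmp)
[4] flags=1000 PL?F → skip
[5] flags=1000 HI?F → skip
[6] flags=1000 HI?F → skip
[7] flags=1001 → (cmp)
[8] flags=1001 GE?T → r4=0xdd
[9] flags=1001 CC?T → r5=0x10

VAL = 0x20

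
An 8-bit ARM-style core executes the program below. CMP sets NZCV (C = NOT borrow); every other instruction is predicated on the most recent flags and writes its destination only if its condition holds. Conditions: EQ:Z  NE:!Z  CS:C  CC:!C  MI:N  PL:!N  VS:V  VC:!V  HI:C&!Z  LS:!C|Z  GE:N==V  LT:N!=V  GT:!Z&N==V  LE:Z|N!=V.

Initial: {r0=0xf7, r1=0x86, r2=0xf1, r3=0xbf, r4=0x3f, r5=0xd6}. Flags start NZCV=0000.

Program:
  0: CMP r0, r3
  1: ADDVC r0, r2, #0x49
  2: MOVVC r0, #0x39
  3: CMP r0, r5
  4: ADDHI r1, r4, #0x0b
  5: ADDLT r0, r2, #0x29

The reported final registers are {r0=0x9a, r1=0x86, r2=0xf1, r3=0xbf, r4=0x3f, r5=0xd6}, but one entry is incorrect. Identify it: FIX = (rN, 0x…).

0: ✓ CMP  NZCV=0010
1: ✓ ADDVC  r0←0x3a
2: ✓ MOVVC  r0←0x39
3: ✓ CMP  NZCV=0000
4: · ADDHI
5: · ADDLT

FIX = (r0, 0x39)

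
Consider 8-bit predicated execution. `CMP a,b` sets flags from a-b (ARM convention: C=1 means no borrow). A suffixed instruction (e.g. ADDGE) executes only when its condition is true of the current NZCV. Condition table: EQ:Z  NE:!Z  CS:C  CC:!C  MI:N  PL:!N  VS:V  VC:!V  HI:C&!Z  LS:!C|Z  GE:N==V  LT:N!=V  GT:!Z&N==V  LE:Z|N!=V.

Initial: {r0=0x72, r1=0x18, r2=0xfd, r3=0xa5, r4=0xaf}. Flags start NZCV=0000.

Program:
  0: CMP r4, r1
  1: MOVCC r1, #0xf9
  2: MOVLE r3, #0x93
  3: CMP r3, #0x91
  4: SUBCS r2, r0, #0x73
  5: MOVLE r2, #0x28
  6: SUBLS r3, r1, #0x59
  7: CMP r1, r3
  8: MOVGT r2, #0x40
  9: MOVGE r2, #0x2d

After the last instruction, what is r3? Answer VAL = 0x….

0: ✓ CMP  NZCV=1010
1: · MOVCC
2: ✓ MOVLE  r3←0x93
3: ✓ CMP  NZCV=0010
4: ✓ SUBCS  r2←0xff
5: · MOVLE
6: · SUBLS
7: ✓ CMP  NZCV=1001
8: ✓ MOVGT  r2←0x40
9: ✓ MOVGE  r2←0x2d

VAL = 0x93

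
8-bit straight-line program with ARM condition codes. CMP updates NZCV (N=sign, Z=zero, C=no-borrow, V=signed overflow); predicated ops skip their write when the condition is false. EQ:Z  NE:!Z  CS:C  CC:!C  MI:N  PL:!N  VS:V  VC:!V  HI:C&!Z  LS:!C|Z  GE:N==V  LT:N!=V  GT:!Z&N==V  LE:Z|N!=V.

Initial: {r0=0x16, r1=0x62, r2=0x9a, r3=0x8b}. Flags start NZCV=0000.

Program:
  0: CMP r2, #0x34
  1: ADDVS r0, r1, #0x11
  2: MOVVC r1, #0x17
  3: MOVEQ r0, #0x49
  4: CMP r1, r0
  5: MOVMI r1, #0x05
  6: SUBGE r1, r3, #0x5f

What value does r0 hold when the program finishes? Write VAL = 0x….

VAL = 0x73

[0] flags=0011 → (cmp)
[1] flags=0011 VS?T → r0=0x73
[2] flags=0011 VC?F → skip
[3] flags=0011 EQ?F → skip
[4] flags=1000 → (cmp)
[5] flags=1000 MI?T → r1=0x05
[6] flags=1000 GE?F → skip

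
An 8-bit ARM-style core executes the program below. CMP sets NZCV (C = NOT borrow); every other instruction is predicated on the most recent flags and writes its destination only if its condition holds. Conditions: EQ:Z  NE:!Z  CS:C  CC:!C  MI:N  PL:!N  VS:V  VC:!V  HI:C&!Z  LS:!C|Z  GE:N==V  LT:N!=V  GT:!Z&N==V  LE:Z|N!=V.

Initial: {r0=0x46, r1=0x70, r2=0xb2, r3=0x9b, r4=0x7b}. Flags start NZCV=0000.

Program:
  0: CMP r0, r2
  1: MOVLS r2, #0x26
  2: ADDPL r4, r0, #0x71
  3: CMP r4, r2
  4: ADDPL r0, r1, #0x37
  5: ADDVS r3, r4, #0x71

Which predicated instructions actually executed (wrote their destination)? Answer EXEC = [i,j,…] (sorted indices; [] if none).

[0] flags=1001 → (cmp)
[1] flags=1001 LS?T → r2=0x26
[2] flags=1001 PL?F → skip
[3] flags=0010 → (cmp)
[4] flags=0010 PL?T → r0=0xa7
[5] flags=0010 VS?F → skip

EXEC = [1,4]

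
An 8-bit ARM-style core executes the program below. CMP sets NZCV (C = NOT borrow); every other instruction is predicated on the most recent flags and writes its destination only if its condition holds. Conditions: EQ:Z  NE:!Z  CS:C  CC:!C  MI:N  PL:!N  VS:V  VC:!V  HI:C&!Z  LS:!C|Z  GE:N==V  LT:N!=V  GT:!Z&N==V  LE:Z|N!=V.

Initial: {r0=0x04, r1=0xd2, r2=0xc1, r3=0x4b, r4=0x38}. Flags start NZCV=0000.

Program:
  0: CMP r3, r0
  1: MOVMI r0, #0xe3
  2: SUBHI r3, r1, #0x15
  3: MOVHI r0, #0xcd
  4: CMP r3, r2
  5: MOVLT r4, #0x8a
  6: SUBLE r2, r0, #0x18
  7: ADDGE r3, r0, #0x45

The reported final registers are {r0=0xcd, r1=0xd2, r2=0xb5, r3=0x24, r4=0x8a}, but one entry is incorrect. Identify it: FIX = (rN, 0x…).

FIX = (r3, 0xbd)

[0] flags=0010 → (cmp)
[1] flags=0010 MI?F → skip
[2] flags=0010 HI?T → r3=0xbd
[3] flags=0010 HI?T → r0=0xcd
[4] flags=1000 → (cmp)
[5] flags=1000 LT?T → r4=0x8a
[6] flags=1000 LE?T → r2=0xb5
[7] flags=1000 GE?F → skip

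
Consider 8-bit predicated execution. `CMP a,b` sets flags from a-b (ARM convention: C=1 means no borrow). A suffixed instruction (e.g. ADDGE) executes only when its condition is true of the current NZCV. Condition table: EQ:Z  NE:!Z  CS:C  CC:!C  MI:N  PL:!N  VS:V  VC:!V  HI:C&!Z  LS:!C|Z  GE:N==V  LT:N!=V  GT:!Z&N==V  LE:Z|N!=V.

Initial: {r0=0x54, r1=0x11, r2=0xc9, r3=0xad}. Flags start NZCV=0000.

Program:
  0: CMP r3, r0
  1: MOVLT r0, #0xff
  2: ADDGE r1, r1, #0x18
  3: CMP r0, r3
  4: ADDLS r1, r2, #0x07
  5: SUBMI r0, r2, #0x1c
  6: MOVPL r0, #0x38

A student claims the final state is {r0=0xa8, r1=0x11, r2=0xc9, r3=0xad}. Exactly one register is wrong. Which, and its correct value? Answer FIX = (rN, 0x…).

FIX = (r0, 0x38)

[0] flags=0011 → (cmp)
[1] flags=0011 LT?T → r0=0xff
[2] flags=0011 GE?F → skip
[3] flags=0010 → (cmp)
[4] flags=0010 LS?F → skip
[5] flags=0010 MI?F → skip
[6] flags=0010 PL?T → r0=0x38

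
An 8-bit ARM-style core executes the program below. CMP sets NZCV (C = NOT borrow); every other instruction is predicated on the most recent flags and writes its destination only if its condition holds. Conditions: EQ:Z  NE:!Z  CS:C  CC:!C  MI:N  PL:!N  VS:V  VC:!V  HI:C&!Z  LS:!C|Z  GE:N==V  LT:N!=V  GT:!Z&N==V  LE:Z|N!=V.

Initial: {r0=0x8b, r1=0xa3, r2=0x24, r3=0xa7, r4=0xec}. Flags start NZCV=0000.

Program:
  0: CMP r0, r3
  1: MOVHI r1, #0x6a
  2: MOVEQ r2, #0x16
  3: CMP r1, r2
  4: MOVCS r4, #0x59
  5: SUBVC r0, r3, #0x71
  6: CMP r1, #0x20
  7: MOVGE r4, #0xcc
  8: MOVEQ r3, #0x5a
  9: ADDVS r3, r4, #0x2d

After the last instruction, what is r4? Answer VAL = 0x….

[0] flags=1000 → (cmp)
[1] flags=1000 HI?F → skip
[2] flags=1000 EQ?F → skip
[3] flags=0011 → (cmp)
[4] flags=0011 CS?T → r4=0x59
[5] flags=0011 VC?F → skip
[6] flags=1010 → (cmp)
[7] flags=1010 GE?F → skip
[8] flags=1010 EQ?F → skip
[9] flags=1010 VS?F → skip

VAL = 0x59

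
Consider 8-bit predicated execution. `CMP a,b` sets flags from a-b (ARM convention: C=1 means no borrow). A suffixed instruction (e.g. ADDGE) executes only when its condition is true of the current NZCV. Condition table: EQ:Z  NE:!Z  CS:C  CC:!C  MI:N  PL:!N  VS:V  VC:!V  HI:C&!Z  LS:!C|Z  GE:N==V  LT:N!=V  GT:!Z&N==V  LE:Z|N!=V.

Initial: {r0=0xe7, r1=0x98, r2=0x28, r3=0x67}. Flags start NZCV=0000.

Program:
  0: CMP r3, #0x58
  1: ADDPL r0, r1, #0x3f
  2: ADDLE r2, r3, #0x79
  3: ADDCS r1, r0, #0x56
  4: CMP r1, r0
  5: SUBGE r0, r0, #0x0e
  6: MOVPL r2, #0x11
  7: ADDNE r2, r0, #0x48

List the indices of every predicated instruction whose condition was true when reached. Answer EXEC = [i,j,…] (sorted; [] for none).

0: ✓ CMP  NZCV=0010
1: ✓ ADDPL  r0←0xd7
2: · ADDLE
3: ✓ ADDCS  r1←0x2d
4: ✓ CMP  NZCV=0000
5: ✓ SUBGE  r0←0xc9
6: ✓ MOVPL  r2←0x11
7: ✓ ADDNE  r2←0x11

EXEC = [1,3,5,6,7]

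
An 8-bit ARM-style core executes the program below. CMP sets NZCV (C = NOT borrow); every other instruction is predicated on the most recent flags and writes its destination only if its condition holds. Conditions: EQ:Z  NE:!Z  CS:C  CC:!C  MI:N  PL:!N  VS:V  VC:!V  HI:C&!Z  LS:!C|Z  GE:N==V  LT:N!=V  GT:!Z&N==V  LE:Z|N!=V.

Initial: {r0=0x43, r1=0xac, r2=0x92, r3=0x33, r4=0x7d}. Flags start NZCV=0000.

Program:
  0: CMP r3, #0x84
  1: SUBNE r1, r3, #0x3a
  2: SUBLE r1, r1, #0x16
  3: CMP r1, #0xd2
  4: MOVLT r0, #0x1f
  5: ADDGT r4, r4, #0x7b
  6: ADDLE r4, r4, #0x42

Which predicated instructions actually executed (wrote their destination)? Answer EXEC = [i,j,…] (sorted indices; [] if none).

[0] flags=1001 → (cmp)
[1] flags=1001 NE?T → r1=0xf9
[2] flags=1001 LE?F → skip
[3] flags=0010 → (cmp)
[4] flags=0010 LT?F → skip
[5] flags=0010 GT?T → r4=0xf8
[6] flags=0010 LE?F → skip

EXEC = [1,5]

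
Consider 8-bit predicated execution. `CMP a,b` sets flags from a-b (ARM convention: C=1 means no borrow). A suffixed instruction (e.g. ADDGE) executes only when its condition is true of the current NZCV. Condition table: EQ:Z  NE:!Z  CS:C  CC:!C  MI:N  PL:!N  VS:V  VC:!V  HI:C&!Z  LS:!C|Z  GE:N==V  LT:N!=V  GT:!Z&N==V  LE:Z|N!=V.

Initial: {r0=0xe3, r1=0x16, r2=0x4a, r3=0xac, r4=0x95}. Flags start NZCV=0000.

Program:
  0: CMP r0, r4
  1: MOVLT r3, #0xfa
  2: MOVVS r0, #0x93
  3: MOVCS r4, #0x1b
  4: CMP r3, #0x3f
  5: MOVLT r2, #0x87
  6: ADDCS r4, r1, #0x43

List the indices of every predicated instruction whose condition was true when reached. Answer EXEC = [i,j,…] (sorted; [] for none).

0: ✓ CMP  NZCV=0010
1: · MOVLT
2: · MOVVS
3: ✓ MOVCS  r4←0x1b
4: ✓ CMP  NZCV=0011
5: ✓ MOVLT  r2←0x87
6: ✓ ADDCS  r4←0x59

EXEC = [3,5,6]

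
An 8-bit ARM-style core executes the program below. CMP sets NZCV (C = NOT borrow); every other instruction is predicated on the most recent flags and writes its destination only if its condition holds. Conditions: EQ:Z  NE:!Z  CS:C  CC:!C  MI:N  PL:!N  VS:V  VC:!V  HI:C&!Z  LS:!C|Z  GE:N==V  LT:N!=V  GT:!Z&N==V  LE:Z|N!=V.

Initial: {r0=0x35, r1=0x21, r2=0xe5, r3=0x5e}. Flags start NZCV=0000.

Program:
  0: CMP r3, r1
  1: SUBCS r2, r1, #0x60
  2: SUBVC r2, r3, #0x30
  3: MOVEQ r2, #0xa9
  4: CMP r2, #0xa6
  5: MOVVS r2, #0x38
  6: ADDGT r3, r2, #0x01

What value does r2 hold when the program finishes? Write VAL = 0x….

0: ✓ CMP  NZCV=0010
1: ✓ SUBCS  r2←0xc1
2: ✓ SUBVC  r2←0x2e
3: · MOVEQ
4: ✓ CMP  NZCV=1001
5: ✓ MOVVS  r2←0x38
6: ✓ ADDGT  r3←0x39

VAL = 0x38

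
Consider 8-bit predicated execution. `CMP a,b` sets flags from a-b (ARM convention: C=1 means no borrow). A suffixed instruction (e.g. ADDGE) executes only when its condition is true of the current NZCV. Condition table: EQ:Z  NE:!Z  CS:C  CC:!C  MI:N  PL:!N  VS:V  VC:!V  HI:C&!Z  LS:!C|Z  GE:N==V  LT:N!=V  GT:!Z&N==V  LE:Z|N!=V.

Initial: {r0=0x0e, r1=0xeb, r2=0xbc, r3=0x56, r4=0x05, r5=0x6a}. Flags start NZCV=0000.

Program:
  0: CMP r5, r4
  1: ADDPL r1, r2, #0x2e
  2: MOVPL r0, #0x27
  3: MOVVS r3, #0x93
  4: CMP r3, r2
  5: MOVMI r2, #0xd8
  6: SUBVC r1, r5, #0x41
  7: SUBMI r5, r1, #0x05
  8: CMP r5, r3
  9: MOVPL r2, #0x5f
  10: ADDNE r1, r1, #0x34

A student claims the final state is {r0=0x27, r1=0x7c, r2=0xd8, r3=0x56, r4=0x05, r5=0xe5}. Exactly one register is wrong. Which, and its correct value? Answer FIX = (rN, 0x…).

0: ✓ CMP  NZCV=0010
1: ✓ ADDPL  r1←0xea
2: ✓ MOVPL  r0←0x27
3: · MOVVS
4: ✓ CMP  NZCV=1001
5: ✓ MOVMI  r2←0xd8
6: · SUBVC
7: ✓ SUBMI  r5←0xe5
8: ✓ CMP  NZCV=1010
9: · MOVPL
10: ✓ ADDNE  r1←0x1e

FIX = (r1, 0x1e)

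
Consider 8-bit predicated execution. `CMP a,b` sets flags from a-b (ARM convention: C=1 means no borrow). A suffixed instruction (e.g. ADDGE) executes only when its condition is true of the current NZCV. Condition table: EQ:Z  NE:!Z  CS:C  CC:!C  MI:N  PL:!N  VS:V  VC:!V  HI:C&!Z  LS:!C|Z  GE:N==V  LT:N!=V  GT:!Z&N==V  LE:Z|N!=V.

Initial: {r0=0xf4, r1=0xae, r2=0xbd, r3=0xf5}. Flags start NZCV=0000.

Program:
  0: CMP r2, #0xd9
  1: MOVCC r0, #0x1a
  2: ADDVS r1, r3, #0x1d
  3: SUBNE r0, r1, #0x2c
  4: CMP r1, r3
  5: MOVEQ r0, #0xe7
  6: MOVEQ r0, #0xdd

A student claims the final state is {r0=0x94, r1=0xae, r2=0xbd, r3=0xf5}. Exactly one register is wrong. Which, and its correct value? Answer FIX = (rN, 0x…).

FIX = (r0, 0x82)

0: ✓ CMP  NZCV=1000
1: ✓ MOVCC  r0←0x1a
2: · ADDVS
3: ✓ SUBNE  r0←0x82
4: ✓ CMP  NZCV=1000
5: · MOVEQ
6: · MOVEQ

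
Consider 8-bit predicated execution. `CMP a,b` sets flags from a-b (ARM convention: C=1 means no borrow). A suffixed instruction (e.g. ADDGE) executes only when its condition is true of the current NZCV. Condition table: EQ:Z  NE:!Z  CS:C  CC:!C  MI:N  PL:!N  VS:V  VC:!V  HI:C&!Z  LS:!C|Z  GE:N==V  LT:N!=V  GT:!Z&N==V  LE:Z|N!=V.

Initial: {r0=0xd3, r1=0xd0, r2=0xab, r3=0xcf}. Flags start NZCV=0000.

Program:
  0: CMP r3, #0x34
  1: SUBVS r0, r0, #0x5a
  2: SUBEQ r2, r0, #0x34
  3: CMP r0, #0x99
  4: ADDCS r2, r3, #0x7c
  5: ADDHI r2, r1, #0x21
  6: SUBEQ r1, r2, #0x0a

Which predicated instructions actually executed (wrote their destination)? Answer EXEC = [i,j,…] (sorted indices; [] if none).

0: ✓ CMP  NZCV=1010
1: · SUBVS
2: · SUBEQ
3: ✓ CMP  NZCV=0010
4: ✓ ADDCS  r2←0x4b
5: ✓ ADDHI  r2←0xf1
6: · SUBEQ

EXEC = [4,5]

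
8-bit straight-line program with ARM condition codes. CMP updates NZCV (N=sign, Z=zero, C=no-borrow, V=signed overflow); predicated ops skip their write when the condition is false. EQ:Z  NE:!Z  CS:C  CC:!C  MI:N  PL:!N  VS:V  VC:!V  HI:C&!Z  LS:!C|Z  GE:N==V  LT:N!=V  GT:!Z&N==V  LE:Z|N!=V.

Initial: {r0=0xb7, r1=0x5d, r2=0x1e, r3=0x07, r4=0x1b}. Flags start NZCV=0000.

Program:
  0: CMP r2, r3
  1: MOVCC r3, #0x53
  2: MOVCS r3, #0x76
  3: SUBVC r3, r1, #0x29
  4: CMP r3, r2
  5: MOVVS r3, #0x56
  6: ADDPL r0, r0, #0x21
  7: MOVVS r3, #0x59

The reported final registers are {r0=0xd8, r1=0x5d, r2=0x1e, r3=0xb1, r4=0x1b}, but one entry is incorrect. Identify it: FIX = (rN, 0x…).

0: ✓ CMP  NZCV=0010
1: · MOVCC
2: ✓ MOVCS  r3←0x76
3: ✓ SUBVC  r3←0x34
4: ✓ CMP  NZCV=0010
5: · MOVVS
6: ✓ ADDPL  r0←0xd8
7: · MOVVS

FIX = (r3, 0x34)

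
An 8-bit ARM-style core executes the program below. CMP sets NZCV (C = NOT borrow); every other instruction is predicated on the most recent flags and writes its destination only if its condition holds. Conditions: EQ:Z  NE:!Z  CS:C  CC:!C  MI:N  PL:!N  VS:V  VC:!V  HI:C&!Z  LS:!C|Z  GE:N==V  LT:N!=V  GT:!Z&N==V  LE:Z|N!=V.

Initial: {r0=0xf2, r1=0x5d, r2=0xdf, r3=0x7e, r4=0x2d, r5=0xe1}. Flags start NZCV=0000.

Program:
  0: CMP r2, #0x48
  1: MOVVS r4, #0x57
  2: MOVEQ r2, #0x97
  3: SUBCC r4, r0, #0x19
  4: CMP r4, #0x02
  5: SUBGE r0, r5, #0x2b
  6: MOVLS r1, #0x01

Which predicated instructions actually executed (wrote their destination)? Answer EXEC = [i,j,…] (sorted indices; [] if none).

EXEC = [5]

[0] flags=1010 → (cmp)
[1] flags=1010 VS?F → skip
[2] flags=1010 EQ?F → skip
[3] flags=1010 CC?F → skip
[4] flags=0010 → (cmp)
[5] flags=0010 GE?T → r0=0xb6
[6] flags=0010 LS?F → skip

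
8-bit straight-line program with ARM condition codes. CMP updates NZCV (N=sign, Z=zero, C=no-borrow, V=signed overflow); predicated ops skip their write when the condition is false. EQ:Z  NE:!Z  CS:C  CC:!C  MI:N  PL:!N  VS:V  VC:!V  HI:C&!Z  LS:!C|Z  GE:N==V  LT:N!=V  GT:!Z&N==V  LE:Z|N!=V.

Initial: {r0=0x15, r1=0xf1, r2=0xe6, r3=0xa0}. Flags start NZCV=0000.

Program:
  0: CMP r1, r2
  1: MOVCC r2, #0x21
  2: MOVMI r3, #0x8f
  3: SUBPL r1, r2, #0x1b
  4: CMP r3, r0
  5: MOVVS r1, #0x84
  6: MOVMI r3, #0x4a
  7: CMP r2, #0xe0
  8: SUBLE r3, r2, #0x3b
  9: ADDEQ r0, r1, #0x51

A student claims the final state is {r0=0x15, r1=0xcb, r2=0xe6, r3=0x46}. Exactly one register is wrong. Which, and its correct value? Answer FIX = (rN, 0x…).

0: ✓ CMP  NZCV=0010
1: · MOVCC
2: · MOVMI
3: ✓ SUBPL  r1←0xcb
4: ✓ CMP  NZCV=1010
5: · MOVVS
6: ✓ MOVMI  r3←0x4a
7: ✓ CMP  NZCV=0010
8: · SUBLE
9: · ADDEQ

FIX = (r3, 0x4a)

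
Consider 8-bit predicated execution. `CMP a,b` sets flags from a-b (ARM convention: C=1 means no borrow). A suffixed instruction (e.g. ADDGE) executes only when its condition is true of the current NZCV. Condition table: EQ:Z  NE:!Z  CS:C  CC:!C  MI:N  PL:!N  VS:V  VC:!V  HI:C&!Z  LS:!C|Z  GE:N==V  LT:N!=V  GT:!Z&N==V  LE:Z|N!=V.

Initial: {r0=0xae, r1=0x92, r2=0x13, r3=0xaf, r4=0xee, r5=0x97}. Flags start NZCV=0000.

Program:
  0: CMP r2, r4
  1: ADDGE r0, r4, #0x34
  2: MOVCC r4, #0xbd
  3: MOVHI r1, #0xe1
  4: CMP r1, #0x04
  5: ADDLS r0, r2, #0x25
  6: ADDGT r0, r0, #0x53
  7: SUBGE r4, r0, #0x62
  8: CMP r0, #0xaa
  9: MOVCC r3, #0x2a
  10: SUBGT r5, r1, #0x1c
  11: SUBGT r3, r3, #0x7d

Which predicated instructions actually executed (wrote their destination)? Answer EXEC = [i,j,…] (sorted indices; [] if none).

EXEC = [1,2,9,10,11]

[0] flags=0000 → (cmp)
[1] flags=0000 GE?T → r0=0x22
[2] flags=0000 CC?T → r4=0xbd
[3] flags=0000 HI?F → skip
[4] flags=1010 → (cmp)
[5] flags=1010 LS?F → skip
[6] flags=1010 GT?F → skip
[7] flags=1010 GE?F → skip
[8] flags=0000 → (cmp)
[9] flags=0000 CC?T → r3=0x2a
[10] flags=0000 GT?T → r5=0x76
[11] flags=0000 GT?T → r3=0xad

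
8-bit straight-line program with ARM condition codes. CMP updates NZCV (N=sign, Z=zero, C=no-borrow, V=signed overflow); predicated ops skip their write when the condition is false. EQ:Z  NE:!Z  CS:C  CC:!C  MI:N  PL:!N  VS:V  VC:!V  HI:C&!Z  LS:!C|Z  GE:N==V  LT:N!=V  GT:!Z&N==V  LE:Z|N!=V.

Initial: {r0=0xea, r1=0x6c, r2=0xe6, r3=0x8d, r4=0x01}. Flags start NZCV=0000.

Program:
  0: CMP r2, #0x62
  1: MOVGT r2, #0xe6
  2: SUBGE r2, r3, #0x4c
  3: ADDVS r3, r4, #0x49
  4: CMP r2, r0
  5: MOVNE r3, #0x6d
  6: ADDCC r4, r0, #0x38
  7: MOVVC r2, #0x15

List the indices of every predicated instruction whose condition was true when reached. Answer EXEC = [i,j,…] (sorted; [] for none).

[0] flags=1010 → (cmp)
[1] flags=1010 GT?F → skip
[2] flags=1010 GE?F → skip
[3] flags=1010 VS?F → skip
[4] flags=1000 → (cmp)
[5] flags=1000 NE?T → r3=0x6d
[6] flags=1000 CC?T → r4=0x22
[7] flags=1000 VC?T → r2=0x15

EXEC = [5,6,7]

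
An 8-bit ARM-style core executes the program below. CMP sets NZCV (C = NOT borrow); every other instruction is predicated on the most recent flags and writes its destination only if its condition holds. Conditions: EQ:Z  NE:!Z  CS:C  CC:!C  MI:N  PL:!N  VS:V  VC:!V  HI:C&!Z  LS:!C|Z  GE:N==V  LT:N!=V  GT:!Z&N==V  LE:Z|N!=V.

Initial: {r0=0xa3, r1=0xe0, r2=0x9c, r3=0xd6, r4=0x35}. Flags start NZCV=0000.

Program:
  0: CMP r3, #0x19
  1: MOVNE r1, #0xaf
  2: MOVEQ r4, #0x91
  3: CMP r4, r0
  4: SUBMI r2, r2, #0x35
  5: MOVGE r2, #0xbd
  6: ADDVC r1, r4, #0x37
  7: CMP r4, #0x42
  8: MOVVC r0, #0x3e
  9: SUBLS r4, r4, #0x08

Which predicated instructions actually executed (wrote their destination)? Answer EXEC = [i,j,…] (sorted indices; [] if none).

EXEC = [1,4,5,8,9]

[0] flags=1010 → (cmp)
[1] flags=1010 NE?T → r1=0xaf
[2] flags=1010 EQ?F → skip
[3] flags=1001 → (cmp)
[4] flags=1001 MI?T → r2=0x67
[5] flags=1001 GE?T → r2=0xbd
[6] flags=1001 VC?F → skip
[7] flags=1000 → (cmp)
[8] flags=1000 VC?T → r0=0x3e
[9] flags=1000 LS?T → r4=0x2d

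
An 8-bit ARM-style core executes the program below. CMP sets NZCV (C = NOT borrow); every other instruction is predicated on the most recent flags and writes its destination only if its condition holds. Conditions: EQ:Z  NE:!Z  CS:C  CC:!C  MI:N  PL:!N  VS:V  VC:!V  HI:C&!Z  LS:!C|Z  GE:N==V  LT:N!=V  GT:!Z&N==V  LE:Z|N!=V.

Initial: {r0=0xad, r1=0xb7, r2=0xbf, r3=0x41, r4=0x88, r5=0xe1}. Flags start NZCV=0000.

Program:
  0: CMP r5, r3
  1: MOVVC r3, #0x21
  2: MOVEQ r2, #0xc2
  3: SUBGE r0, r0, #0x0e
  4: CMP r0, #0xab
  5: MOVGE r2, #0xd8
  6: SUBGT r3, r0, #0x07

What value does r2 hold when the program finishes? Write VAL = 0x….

VAL = 0xd8

[0] flags=1010 → (cmp)
[1] flags=1010 VC?T → r3=0x21
[2] flags=1010 EQ?F → skip
[3] flags=1010 GE?F → skip
[4] flags=0010 → (cmp)
[5] flags=0010 GE?T → r2=0xd8
[6] flags=0010 GT?T → r3=0xa6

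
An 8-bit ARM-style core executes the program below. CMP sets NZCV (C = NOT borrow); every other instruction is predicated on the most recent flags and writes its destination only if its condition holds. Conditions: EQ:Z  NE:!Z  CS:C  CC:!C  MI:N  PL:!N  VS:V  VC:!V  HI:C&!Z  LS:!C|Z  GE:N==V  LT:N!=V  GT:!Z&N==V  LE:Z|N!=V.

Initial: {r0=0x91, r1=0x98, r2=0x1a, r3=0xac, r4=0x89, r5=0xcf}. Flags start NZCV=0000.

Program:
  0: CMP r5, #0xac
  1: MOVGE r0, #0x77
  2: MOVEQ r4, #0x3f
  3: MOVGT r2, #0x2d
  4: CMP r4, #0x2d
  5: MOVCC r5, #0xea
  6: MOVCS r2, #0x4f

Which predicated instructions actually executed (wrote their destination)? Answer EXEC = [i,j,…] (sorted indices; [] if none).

EXEC = [1,3,6]

[0] flags=0010 → (cmp)
[1] flags=0010 GE?T → r0=0x77
[2] flags=0010 EQ?F → skip
[3] flags=0010 GT?T → r2=0x2d
[4] flags=0011 → (cmp)
[5] flags=0011 CC?F → skip
[6] flags=0011 CS?T → r2=0x4f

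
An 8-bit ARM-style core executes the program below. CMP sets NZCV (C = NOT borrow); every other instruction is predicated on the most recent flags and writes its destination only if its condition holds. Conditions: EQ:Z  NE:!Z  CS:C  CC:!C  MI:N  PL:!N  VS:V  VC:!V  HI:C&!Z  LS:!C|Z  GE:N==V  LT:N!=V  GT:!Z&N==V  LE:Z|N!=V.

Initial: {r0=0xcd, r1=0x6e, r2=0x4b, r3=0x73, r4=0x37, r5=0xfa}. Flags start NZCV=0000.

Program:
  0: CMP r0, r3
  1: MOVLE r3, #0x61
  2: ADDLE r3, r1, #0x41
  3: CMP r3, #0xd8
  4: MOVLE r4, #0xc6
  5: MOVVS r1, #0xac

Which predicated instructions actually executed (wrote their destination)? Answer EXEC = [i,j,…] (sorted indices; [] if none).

EXEC = [1,2,4]

[0] flags=0011 → (cmp)
[1] flags=0011 LE?T → r3=0x61
[2] flags=0011 LE?T → r3=0xaf
[3] flags=1000 → (cmp)
[4] flags=1000 LE?T → r4=0xc6
[5] flags=1000 VS?F → skip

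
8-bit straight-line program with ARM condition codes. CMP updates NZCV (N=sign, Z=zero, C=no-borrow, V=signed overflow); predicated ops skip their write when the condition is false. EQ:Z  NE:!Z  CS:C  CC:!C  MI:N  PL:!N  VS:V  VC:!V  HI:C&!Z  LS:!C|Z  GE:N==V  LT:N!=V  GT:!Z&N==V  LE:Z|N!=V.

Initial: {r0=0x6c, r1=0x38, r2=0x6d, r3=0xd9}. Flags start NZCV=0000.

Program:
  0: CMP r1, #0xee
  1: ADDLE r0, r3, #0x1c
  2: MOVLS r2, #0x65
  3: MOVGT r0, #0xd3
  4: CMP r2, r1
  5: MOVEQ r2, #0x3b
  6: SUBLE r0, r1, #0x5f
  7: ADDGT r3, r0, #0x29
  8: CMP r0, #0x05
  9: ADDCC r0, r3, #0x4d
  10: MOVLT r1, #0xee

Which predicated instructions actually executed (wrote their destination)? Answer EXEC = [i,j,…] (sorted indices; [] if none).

EXEC = [2,3,7,10]

[0] flags=0000 → (cmp)
[1] flags=0000 LE?F → skip
[2] flags=0000 LS?T → r2=0x65
[3] flags=0000 GT?T → r0=0xd3
[4] flags=0010 → (cmp)
[5] flags=0010 EQ?F → skip
[6] flags=0010 LE?F → skip
[7] flags=0010 GT?T → r3=0xfc
[8] flags=1010 → (cmp)
[9] flags=1010 CC?F → skip
[10] flags=1010 LT?T → r1=0xee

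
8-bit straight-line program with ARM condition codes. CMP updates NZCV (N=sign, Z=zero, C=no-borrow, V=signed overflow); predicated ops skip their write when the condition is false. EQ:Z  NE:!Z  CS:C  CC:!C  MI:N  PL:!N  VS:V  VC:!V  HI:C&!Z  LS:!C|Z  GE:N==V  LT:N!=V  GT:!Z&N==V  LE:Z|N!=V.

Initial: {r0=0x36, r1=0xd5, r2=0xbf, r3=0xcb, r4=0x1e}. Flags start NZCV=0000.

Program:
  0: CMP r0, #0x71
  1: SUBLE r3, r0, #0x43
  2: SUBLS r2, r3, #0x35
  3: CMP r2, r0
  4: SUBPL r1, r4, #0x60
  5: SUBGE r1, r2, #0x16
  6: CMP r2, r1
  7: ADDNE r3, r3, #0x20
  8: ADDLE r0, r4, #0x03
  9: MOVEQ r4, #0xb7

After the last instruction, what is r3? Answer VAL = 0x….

VAL = 0x13

[0] flags=1000 → (cmp)
[1] flags=1000 LE?T → r3=0xf3
[2] flags=1000 LS?T → r2=0xbe
[3] flags=1010 → (cmp)
[4] flags=1010 PL?F → skip
[5] flags=1010 GE?F → skip
[6] flags=1000 → (cmp)
[7] flags=1000 NE?T → r3=0x13
[8] flags=1000 LE?T → r0=0x21
[9] flags=1000 EQ?F → skip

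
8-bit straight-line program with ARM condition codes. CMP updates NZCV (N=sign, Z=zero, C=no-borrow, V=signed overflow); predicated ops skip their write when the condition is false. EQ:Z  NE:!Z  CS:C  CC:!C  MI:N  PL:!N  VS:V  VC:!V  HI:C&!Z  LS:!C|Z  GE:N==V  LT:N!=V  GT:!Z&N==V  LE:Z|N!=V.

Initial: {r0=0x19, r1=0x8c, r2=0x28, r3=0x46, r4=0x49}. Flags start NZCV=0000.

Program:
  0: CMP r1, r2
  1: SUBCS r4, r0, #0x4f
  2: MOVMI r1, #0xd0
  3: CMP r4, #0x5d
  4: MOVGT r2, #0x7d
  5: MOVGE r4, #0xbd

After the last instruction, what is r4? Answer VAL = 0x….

VAL = 0xca

0: ✓ CMP  NZCV=0011
1: ✓ SUBCS  r4←0xca
2: · MOVMI
3: ✓ CMP  NZCV=0011
4: · MOVGT
5: · MOVGE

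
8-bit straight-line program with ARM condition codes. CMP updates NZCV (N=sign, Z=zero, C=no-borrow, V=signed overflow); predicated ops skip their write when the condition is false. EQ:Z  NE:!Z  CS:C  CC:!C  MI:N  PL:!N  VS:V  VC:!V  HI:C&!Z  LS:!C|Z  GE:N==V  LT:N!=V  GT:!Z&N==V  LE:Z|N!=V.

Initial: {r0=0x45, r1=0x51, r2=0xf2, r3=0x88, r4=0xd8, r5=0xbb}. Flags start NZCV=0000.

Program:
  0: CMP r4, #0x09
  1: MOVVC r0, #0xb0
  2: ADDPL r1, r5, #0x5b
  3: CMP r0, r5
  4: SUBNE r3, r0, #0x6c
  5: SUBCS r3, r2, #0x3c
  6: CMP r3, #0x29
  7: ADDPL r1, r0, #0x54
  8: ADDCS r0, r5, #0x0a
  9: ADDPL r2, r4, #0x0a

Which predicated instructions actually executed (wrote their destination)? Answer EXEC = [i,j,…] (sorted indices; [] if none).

EXEC = [1,4,7,8,9]

0: ✓ CMP  NZCV=1010
1: ✓ MOVVC  r0←0xb0
2: · ADDPL
3: ✓ CMP  NZCV=1000
4: ✓ SUBNE  r3←0x44
5: · SUBCS
6: ✓ CMP  NZCV=0010
7: ✓ ADDPL  r1←0x04
8: ✓ ADDCS  r0←0xc5
9: ✓ ADDPL  r2←0xe2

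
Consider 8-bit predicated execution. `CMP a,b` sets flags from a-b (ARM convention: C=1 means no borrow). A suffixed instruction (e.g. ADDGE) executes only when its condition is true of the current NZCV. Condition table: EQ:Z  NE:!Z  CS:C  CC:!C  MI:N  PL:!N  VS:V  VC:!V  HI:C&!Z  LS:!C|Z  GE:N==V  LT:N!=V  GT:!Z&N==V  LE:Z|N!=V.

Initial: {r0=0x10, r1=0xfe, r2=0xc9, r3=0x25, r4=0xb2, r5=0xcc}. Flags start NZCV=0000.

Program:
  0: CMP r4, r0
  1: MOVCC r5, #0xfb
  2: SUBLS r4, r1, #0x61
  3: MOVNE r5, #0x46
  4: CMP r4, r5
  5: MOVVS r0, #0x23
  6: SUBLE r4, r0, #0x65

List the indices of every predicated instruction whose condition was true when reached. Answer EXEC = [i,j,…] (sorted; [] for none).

EXEC = [3,5,6]

0: ✓ CMP  NZCV=1010
1: · MOVCC
2: · SUBLS
3: ✓ MOVNE  r5←0x46
4: ✓ CMP  NZCV=0011
5: ✓ MOVVS  r0←0x23
6: ✓ SUBLE  r4←0xbe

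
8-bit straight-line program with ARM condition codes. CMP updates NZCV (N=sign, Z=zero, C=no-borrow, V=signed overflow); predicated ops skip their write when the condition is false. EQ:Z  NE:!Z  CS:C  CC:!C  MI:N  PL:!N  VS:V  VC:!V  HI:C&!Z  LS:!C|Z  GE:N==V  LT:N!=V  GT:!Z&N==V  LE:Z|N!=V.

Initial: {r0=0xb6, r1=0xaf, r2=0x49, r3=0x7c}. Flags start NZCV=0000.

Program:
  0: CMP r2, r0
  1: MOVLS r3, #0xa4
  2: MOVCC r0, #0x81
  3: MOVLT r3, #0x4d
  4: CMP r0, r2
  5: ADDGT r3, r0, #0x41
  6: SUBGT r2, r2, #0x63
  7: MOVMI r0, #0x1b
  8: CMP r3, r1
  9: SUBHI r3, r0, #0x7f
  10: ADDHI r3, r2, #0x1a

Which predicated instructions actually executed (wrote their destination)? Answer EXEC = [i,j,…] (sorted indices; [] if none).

0: ✓ CMP  NZCV=1001
1: ✓ MOVLS  r3←0xa4
2: ✓ MOVCC  r0←0x81
3: · MOVLT
4: ✓ CMP  NZCV=0011
5: · ADDGT
6: · SUBGT
7: · MOVMI
8: ✓ CMP  NZCV=1000
9: · SUBHI
10: · ADDHI

EXEC = [1,2]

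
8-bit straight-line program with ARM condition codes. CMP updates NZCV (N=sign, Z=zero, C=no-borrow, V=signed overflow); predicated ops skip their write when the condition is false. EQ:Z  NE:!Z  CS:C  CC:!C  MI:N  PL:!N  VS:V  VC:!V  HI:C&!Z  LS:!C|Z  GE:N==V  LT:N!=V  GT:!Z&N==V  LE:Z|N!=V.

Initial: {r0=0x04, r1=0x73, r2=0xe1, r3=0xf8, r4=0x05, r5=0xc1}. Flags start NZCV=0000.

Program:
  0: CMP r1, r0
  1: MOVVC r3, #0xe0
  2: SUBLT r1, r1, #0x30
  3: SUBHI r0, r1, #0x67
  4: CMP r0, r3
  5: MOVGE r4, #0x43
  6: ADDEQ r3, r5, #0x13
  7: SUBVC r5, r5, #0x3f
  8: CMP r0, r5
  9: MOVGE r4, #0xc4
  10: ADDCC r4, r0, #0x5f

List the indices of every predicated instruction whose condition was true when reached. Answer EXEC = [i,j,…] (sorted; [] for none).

[0] flags=0010 → (cmp)
[1] flags=0010 VC?T → r3=0xe0
[2] flags=0010 LT?F → skip
[3] flags=0010 HI?T → r0=0x0c
[4] flags=0000 → (cmp)
[5] flags=0000 GE?T → r4=0x43
[6] flags=0000 EQ?F → skip
[7] flags=0000 VC?T → r5=0x82
[8] flags=1001 → (cmp)
[9] flags=1001 GE?T → r4=0xc4
[10] flags=1001 CC?T → r4=0x6b

EXEC = [1,3,5,7,9,10]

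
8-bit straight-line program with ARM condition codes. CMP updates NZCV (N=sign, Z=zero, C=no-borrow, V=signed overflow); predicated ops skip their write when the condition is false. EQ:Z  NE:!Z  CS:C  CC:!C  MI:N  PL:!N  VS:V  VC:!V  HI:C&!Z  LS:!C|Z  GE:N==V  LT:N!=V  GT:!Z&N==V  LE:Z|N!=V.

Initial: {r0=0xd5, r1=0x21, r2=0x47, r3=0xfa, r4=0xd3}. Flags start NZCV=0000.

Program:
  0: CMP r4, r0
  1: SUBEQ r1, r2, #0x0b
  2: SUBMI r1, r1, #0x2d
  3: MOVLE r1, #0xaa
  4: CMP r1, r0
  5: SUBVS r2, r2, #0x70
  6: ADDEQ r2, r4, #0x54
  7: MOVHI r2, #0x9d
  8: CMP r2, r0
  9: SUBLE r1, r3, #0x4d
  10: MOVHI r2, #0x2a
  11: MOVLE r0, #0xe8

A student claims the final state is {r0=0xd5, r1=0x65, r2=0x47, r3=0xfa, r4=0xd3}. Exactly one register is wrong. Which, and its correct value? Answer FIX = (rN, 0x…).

FIX = (r1, 0xaa)

[0] flags=1000 → (cmp)
[1] flags=1000 EQ?F → skip
[2] flags=1000 MI?T → r1=0xf4
[3] flags=1000 LE?T → r1=0xaa
[4] flags=1000 → (cmp)
[5] flags=1000 VS?F → skip
[6] flags=1000 EQ?F → skip
[7] flags=1000 HI?F → skip
[8] flags=0000 → (cmp)
[9] flags=0000 LE?F → skip
[10] flags=0000 HI?F → skip
[11] flags=0000 LE?F → skip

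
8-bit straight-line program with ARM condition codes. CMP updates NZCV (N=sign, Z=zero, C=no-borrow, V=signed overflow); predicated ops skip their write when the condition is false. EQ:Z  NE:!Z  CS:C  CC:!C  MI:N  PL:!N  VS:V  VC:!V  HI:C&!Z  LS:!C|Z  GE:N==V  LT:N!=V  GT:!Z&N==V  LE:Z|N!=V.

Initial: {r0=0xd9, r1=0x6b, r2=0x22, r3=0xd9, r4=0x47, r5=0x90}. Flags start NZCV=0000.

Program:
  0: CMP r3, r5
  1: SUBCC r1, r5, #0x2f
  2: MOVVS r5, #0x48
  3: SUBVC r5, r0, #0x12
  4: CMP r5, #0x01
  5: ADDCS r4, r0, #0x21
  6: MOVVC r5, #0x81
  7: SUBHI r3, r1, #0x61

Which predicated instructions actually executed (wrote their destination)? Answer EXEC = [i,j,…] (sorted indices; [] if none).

EXEC = [3,5,6,7]

0: ✓ CMP  NZCV=0010
1: · SUBCC
2: · MOVVS
3: ✓ SUBVC  r5←0xc7
4: ✓ CMP  NZCV=1010
5: ✓ ADDCS  r4←0xfa
6: ✓ MOVVC  r5←0x81
7: ✓ SUBHI  r3←0x0a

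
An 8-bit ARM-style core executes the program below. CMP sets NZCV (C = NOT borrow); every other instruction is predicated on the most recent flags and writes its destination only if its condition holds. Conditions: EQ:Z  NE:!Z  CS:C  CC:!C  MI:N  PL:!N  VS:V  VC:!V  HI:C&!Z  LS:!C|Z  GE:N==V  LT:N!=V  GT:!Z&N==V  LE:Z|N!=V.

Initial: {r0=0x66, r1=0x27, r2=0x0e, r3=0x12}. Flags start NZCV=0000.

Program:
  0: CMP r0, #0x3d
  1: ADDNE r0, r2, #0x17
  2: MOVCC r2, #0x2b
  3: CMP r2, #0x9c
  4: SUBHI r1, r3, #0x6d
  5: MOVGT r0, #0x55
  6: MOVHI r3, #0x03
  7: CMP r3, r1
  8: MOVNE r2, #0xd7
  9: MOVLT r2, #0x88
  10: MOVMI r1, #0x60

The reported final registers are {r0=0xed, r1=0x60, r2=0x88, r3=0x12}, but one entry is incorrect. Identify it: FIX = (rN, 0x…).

[0] flags=0010 → (cmp)
[1] flags=0010 NE?T → r0=0x25
[2] flags=0010 CC?F → skip
[3] flags=0000 → (cmp)
[4] flags=0000 HI?F → skip
[5] flags=0000 GT?T → r0=0x55
[6] flags=0000 HI?F → skip
[7] flags=1000 → (cmp)
[8] flags=1000 NE?T → r2=0xd7
[9] flags=1000 LT?T → r2=0x88
[10] flags=1000 MI?T → r1=0x60

FIX = (r0, 0x55)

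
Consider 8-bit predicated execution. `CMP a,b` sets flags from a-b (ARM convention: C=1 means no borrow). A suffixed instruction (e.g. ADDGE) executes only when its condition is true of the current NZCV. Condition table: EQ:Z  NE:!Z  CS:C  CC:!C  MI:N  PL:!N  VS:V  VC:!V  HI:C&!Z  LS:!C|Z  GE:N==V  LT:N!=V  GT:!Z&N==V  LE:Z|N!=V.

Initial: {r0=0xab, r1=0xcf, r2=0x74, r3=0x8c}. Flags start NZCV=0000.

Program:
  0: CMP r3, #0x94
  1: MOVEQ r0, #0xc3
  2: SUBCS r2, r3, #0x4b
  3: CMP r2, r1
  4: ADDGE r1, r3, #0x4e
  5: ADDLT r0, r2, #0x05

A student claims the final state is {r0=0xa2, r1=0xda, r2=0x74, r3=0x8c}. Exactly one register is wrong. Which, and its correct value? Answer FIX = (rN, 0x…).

FIX = (r0, 0xab)

0: ✓ CMP  NZCV=1000
1: · MOVEQ
2: · SUBCS
3: ✓ CMP  NZCV=1001
4: ✓ ADDGE  r1←0xda
5: · ADDLT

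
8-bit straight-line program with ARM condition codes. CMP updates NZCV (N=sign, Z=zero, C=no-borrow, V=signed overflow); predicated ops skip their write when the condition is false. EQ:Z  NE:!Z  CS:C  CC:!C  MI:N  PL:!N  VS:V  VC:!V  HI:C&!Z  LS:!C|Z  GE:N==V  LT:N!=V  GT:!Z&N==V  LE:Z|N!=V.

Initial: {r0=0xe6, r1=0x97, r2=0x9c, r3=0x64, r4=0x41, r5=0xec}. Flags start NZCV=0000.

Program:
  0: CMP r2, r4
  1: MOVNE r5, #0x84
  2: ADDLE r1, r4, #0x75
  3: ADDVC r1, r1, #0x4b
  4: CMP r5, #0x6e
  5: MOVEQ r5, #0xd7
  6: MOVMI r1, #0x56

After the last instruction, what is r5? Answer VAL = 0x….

VAL = 0x84

0: ✓ CMP  NZCV=0011
1: ✓ MOVNE  r5←0x84
2: ✓ ADDLE  r1←0xb6
3: · ADDVC
4: ✓ CMP  NZCV=0011
5: · MOVEQ
6: · MOVMI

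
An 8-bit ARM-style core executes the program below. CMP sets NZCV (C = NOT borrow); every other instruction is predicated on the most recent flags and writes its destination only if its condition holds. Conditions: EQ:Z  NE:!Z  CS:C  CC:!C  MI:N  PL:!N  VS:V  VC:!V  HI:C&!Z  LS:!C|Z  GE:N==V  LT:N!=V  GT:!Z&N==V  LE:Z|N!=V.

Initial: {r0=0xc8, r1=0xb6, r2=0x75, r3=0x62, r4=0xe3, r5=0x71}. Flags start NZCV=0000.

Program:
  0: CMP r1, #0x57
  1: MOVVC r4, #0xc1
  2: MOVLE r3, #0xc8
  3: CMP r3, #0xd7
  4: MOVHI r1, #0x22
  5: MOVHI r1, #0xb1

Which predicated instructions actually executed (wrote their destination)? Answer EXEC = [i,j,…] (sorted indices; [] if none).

0: ✓ CMP  NZCV=0011
1: · MOVVC
2: ✓ MOVLE  r3←0xc8
3: ✓ CMP  NZCV=1000
4: · MOVHI
5: · MOVHI

EXEC = [2]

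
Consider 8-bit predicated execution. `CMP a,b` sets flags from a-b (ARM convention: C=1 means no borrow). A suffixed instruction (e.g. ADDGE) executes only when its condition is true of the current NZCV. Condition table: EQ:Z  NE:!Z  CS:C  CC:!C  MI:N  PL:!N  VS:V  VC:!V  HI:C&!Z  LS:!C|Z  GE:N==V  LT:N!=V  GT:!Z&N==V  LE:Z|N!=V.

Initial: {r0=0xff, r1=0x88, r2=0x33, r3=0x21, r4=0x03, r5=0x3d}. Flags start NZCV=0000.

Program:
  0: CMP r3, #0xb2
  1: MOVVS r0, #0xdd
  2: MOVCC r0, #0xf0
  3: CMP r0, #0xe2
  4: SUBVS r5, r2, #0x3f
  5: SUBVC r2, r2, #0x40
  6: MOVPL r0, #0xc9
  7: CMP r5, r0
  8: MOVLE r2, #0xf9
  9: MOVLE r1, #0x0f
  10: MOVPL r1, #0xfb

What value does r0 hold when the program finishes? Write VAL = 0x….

VAL = 0xc9

[0] flags=0000 → (cmp)
[1] flags=0000 VS?F → skip
[2] flags=0000 CC?T → r0=0xf0
[3] flags=0010 → (cmp)
[4] flags=0010 VS?F → skip
[5] flags=0010 VC?T → r2=0xf3
[6] flags=0010 PL?T → r0=0xc9
[7] flags=0000 → (cmp)
[8] flags=0000 LE?F → skip
[9] flags=0000 LE?F → skip
[10] flags=0000 PL?T → r1=0xfb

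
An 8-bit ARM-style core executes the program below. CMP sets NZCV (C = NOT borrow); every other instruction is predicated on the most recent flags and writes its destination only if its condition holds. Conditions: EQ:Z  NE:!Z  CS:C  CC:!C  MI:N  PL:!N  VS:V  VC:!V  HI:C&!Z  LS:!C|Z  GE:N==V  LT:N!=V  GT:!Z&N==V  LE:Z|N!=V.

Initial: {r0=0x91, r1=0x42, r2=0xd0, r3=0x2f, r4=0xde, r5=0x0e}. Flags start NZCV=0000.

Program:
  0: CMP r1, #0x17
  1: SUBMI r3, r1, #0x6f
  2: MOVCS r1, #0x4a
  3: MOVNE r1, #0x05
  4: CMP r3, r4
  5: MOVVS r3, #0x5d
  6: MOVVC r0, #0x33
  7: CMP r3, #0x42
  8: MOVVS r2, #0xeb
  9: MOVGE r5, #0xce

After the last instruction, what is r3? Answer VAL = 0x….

VAL = 0x2f

0: ✓ CMP  NZCV=0010
1: · SUBMI
2: ✓ MOVCS  r1←0x4a
3: ✓ MOVNE  r1←0x05
4: ✓ CMP  NZCV=0000
5: · MOVVS
6: ✓ MOVVC  r0←0x33
7: ✓ CMP  NZCV=1000
8: · MOVVS
9: · MOVGE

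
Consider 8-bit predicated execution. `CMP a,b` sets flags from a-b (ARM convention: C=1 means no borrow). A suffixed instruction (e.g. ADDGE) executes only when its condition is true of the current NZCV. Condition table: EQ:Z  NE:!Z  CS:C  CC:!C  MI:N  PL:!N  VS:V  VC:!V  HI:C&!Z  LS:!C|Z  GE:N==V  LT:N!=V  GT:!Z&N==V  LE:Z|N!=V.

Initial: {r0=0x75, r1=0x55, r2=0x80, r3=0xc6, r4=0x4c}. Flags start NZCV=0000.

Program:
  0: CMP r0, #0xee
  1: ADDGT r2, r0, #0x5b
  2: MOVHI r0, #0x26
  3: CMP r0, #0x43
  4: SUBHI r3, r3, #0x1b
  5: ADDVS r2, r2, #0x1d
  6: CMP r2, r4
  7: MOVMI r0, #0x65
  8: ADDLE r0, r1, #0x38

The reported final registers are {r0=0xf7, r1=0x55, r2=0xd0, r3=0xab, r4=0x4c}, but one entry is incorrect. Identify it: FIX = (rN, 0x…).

[0] flags=1001 → (cmp)
[1] flags=1001 GT?T → r2=0xd0
[2] flags=1001 HI?F → skip
[3] flags=0010 → (cmp)
[4] flags=0010 HI?T → r3=0xab
[5] flags=0010 VS?F → skip
[6] flags=1010 → (cmp)
[7] flags=1010 MI?T → r0=0x65
[8] flags=1010 LE?T → r0=0x8d

FIX = (r0, 0x8d)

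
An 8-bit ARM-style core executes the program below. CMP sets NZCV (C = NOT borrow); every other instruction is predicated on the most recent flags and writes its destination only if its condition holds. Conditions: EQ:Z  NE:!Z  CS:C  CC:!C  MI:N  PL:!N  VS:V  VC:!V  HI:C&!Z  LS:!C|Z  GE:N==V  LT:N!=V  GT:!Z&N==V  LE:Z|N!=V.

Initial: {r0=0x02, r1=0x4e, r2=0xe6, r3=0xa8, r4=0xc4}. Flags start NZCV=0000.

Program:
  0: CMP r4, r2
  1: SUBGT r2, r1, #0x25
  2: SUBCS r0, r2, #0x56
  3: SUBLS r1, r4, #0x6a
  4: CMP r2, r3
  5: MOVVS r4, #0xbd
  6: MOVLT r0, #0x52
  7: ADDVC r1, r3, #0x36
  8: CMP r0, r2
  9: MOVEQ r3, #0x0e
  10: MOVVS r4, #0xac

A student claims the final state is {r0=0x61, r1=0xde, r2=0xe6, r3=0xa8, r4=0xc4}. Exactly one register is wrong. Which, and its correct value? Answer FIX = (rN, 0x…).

[0] flags=1000 → (cmp)
[1] flags=1000 GT?F → skip
[2] flags=1000 CS?F → skip
[3] flags=1000 LS?T → r1=0x5a
[4] flags=0010 → (cmp)
[5] flags=0010 VS?F → skip
[6] flags=0010 LT?F → skip
[7] flags=0010 VC?T → r1=0xde
[8] flags=0000 → (cmp)
[9] flags=0000 EQ?F → skip
[10] flags=0000 VS?F → skip

FIX = (r0, 0x02)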